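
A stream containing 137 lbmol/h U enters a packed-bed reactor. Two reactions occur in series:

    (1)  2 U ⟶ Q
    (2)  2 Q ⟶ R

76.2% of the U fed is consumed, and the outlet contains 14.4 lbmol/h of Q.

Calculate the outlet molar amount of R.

Conversion of U: U consumed = 2ξ₁ = 0.762 × 137 → ξ₁ = 52.2 lbmol/h.
Q balance: n_Q = 0 + 1ξ₁ − 2ξ₂ = 14.4 → ξ₂ = (1·52.2 − 14.4)/2 = 18.9 lbmol/h.
Outlet amounts (n = n₀ + Σ ν·ξ):
  U: 137 − 2(52.2) = 32.61
  Q: 0 + 1(52.2) − 2(18.9) = 14.4
  R: 0 + 1(18.9) = 18.9

18.9 lbmol/h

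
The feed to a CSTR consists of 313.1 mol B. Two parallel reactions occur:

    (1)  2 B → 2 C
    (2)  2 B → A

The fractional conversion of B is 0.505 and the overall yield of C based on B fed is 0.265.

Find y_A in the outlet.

Yield of C: 2ξ₁ / 313.1 = 0.265 → ξ₁ = 41.49 mol.
Conversion of B: 2ξ₁ + 2ξ₂ = 0.505 × 313.1 = 158.1 → ξ₂ = 37.57 mol.
Outlet amounts (n = n₀ + Σ ν·ξ):
  B: 313.1 − 2(41.49) − 2(37.57) = 155
  C: 0 + 2(41.49) = 82.97
  A: 0 + 1(37.57) = 37.57
Total out = 275.5 mol; y_A = 37.57 / 275.5 = 0.1364.

0.136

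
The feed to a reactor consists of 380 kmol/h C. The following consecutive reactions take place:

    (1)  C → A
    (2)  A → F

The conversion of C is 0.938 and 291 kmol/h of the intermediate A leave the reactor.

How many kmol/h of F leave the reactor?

Conversion of C: C consumed = 1ξ₁ = 0.938 × 380 → ξ₁ = 356.4 kmol/h.
A balance: n_A = 0 + 1ξ₁ − 1ξ₂ = 291 → ξ₂ = (1·356.4 − 291)/1 = 65.44 kmol/h.
Outlet amounts (n = n₀ + Σ ν·ξ):
  C: 380 − 1(356.4) = 23.56
  A: 0 + 1(356.4) − 1(65.44) = 291
  F: 0 + 1(65.44) = 65.44

65.4 kmol/h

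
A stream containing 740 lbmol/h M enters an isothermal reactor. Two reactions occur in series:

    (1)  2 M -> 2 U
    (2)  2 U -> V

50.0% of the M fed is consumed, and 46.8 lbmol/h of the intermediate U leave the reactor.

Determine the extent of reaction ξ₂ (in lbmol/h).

ξ₂ = 162 lbmol/h

Conversion of M: M consumed = 2ξ₁ = 0.5 × 740 → ξ₁ = 185 lbmol/h.
U balance: n_U = 0 + 2ξ₁ − 2ξ₂ = 46.8 → ξ₂ = (2·185 − 46.8)/2 = 161.6 lbmol/h.
Outlet amounts (n = n₀ + Σ ν·ξ):
  M: 740 − 2(185) = 370
  U: 0 + 2(185) − 2(161.6) = 46.8
  V: 0 + 1(161.6) = 161.6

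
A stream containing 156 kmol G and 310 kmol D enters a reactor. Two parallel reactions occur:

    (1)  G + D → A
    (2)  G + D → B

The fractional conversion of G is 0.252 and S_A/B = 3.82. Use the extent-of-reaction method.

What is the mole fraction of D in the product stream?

0.634

Conversion of G: G consumed = 0.252 × 156 = 39.31 kmol = 1ξ₁ + 1ξ₂.
Selectivity: 1ξ₁ / (1ξ₂) = 3.82 → ξ₁ = 3.82 ξ₂.
Substitute: (1·3.82 + 1) ξ₂ = 39.31 → ξ₂ = 8.156 kmol, ξ₁ = 31.16 kmol.
Outlet amounts (n = n₀ + Σ ν·ξ):
  G: 156 − 1(31.16) − 1(8.156) = 116.7
  D: 310 − 1(31.16) − 1(8.156) = 270.7
  A: 0 + 1(31.16) = 31.16
  B: 0 + 1(8.156) = 8.156
Total out = 426.7 kmol; y_D = 270.7 / 426.7 = 0.6344.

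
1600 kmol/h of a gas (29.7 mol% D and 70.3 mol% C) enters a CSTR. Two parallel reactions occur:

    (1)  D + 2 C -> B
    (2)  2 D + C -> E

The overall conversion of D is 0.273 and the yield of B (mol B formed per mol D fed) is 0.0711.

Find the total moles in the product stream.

Yield of B: 1ξ₁ / 475.2 = 0.0711 → ξ₁ = 33.79 kmol/h.
Conversion of D: 1ξ₁ + 2ξ₂ = 0.273 × 475.2 = 129.7 → ξ₂ = 47.97 kmol/h.
Outlet amounts (n = n₀ + Σ ν·ξ):
  D: 475.2 − 1(33.79) − 2(47.97) = 345.5
  C: 1125 − 2(33.79) − 1(47.97) = 1009
  B: 0 + 1(33.79) = 33.79
  E: 0 + 1(47.97) = 47.97
Total out = 345.5 + 1009 + 33.79 + 47.97 = 1436 kmol/h.

1440 kmol/h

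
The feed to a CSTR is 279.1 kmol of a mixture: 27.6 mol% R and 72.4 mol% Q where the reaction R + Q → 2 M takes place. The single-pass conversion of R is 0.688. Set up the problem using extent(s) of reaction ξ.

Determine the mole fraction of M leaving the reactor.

0.38

R reacted = 0.688 × 77.03 = 53 kmol; ν_R = −1, so ξ = 53/1 = 53 kmol.
Outlet amounts (n = n₀ + ν ξ):
  R: 77.03 − 1(53) = 24.03
  Q: 202.1 − 1(53) = 149.1
  M: 0 + 2(53) = 106
Total out = 279.1 kmol; y_M = 106 / 279.1 = 0.3798.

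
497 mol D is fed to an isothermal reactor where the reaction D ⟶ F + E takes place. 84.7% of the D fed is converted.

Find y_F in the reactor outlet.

0.459

D reacted = 0.847 × 497 = 421 mol; ν_D = −1, so ξ = 421/1 = 421 mol.
Outlet amounts (n = n₀ + ν ξ):
  D: 497 − 1(421) = 76.04
  F: 0 + 1(421) = 421
  E: 0 + 1(421) = 421
Total out = 918 mol; y_F = 421 / 918 = 0.4586.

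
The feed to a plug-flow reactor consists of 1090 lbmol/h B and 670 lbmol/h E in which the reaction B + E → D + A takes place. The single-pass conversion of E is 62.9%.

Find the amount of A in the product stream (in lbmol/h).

421 lbmol/h

E reacted = 0.629 × 670 = 421.4 lbmol/h; ν_E = −1, so ξ = 421.4/1 = 421.4 lbmol/h.
Outlet amounts (n = n₀ + ν ξ):
  B: 1090 − 1(421.4) = 668.6
  E: 670 − 1(421.4) = 248.6
  D: 0 + 1(421.4) = 421.4
  A: 0 + 1(421.4) = 421.4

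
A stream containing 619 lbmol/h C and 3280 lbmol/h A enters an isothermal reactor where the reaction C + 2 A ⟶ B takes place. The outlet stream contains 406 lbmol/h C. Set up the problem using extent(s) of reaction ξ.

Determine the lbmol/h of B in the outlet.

For C: n = n₀ − 1ξ → 406 = 619 − 1ξ, giving ξ = 213 lbmol/h.
Outlet amounts (n = n₀ + ν ξ):
  C: 619 − 1(213) = 406
  A: 3280 − 2(213) = 2854
  B: 0 + 1(213) = 213

213 lbmol/h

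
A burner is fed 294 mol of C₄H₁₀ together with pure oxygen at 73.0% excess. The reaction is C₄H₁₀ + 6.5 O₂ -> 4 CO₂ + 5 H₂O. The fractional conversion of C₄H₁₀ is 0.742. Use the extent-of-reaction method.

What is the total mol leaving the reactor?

3930 mol

Stoichiometric O₂ = 6.5 × 294 = 1911 mol; O₂ fed = 1911 × 1.730 = 3306 mol.
Fuel reacted = 0.742 × 294 → ξ = 218.1 mol.
Outlet (n = n₀ + ν ξ):
  C₄H₁₀: 294 − 1(218.1) = 75.85
  O₂: 3306 − 6.5(218.1) = 1888
  CO₂: 0 + 4(218.1) = 872.6
  H₂O: 0 + 5(218.1) = 1091
Total out = 75.85 + 1888 + 872.6 + 1091 = 3927 mol.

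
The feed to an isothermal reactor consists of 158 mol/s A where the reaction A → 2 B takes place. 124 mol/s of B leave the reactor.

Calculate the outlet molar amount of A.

For B: n = n₀ + 2ξ → 124 = 0 + 2ξ, giving ξ = 62 mol/s.
Outlet amounts (n = n₀ + ν ξ):
  A: 158 − 1(62) = 96
  B: 0 + 2(62) = 124

96 mol/s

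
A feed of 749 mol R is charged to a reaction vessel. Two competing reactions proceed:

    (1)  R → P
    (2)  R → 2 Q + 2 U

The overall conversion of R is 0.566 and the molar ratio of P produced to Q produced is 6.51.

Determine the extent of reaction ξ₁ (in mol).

ξ₁ = 394 mol

Conversion of R: R consumed = 0.566 × 749 = 423.9 mol = 1ξ₁ + 1ξ₂.
Selectivity: 1ξ₁ / (2ξ₂) = 6.51 → ξ₁ = 13.02 ξ₂.
Substitute: (1·13.02 + 1) ξ₂ = 423.9 → ξ₂ = 30.24 mol, ξ₁ = 393.7 mol.
Outlet amounts (n = n₀ + Σ ν·ξ):
  R: 749 − 1(393.7) − 1(30.24) = 325.1
  P: 0 + 1(393.7) = 393.7
  Q: 0 + 2(30.24) = 60.48
  U: 0 + 2(30.24) = 60.48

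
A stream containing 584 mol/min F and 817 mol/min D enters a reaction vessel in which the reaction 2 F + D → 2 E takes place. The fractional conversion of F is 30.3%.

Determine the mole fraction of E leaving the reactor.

F reacted = 0.303 × 584 = 177 mol/min; ν_F = −2, so ξ = 177/2 = 88.48 mol/min.
Outlet amounts (n = n₀ + ν ξ):
  F: 584 − 2(88.48) = 407
  D: 817 − 1(88.48) = 728.5
  E: 0 + 2(88.48) = 177
Total out = 1313 mol/min; y_E = 177 / 1313 = 0.1348.

0.135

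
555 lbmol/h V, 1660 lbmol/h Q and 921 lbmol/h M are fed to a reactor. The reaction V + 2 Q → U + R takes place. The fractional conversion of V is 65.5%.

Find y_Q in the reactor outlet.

V reacted = 0.655 × 555 = 363.5 lbmol/h; ν_V = −1, so ξ = 363.5/1 = 363.5 lbmol/h.
Outlet amounts (n = n₀ + ν ξ):
  V: 555 − 1(363.5) = 191.5
  Q: 1660 − 2(363.5) = 932.9
  U: 0 + 1(363.5) = 363.5
  R: 0 + 1(363.5) = 363.5
  M: 921 (inert)
Total out = 2772 lbmol/h; y_Q = 932.9 / 2772 = 0.3365.

0.337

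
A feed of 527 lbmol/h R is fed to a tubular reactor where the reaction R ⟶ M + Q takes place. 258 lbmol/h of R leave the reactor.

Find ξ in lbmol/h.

For R: n = n₀ − 1ξ → 258 = 527 − 1ξ, giving ξ = 269 lbmol/h.
Outlet amounts (n = n₀ + ν ξ):
  R: 527 − 1(269) = 258
  M: 0 + 1(269) = 269
  Q: 0 + 1(269) = 269

ξ = 269 lbmol/h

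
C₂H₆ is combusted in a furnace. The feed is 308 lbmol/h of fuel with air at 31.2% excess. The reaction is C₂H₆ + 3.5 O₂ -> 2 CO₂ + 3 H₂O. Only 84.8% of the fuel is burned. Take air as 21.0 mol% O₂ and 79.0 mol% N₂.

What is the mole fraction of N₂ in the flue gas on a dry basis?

0.833

Stoichiometric O₂ = 3.5 × 308 = 1078 lbmol/h; O₂ fed = 1078 × 1.312 = 1414 lbmol/h.
N₂ fed = 1414 × 79/21 = 5321 lbmol/h.
Fuel reacted = 0.848 × 308 → ξ = 261.2 lbmol/h.
Outlet (n = n₀ + ν ξ):
  C₂H₆: 308 − 1(261.2) = 46.82
  O₂: 1414 − 3.5(261.2) = 500.2
  N₂: 5321 (inert)
  CO₂: 0 + 2(261.2) = 522.4
  H₂O: 0 + 3(261.2) = 783.6
Dry total = 6390 lbmol/h; y_N₂ (dry) = 5321 / 6390 = 0.8326.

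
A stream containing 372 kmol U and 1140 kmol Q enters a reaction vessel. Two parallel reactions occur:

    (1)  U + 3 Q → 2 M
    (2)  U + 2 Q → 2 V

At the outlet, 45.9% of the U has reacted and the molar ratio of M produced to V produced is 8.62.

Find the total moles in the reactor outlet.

Conversion of U: U consumed = 0.459 × 372 = 170.7 kmol = 1ξ₁ + 1ξ₂.
Selectivity: 2ξ₁ / (2ξ₂) = 8.62 → ξ₁ = 8.62 ξ₂.
Substitute: (1·8.62 + 1) ξ₂ = 170.7 → ξ₂ = 17.75 kmol, ξ₁ = 153 kmol.
Outlet amounts (n = n₀ + Σ ν·ξ):
  U: 372 − 1(153) − 1(17.75) = 201.3
  Q: 1140 − 3(153) − 2(17.75) = 645.5
  M: 0 + 2(153) = 306
  V: 0 + 2(17.75) = 35.5
Total out = 201.3 + 645.5 + 306 + 35.5 = 1188 kmol.

1190 kmol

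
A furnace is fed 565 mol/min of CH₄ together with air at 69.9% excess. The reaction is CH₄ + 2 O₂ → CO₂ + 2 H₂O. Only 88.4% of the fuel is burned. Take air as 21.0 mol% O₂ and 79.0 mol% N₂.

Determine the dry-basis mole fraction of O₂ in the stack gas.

Stoichiometric O₂ = 2 × 565 = 1130 mol/min; O₂ fed = 1130 × 1.699 = 1920 mol/min.
N₂ fed = 1920 × 79/21 = 7222 mol/min.
Fuel reacted = 0.884 × 565 → ξ = 499.5 mol/min.
Outlet (n = n₀ + ν ξ):
  CH₄: 565 − 1(499.5) = 65.54
  O₂: 1920 − 2(499.5) = 921
  N₂: 7222 (inert)
  CO₂: 0 + 1(499.5) = 499.5
  H₂O: 0 + 2(499.5) = 998.9
Dry total = 8708 mol/min; y_O₂ (dry) = 921 / 8708 = 0.1058.

0.106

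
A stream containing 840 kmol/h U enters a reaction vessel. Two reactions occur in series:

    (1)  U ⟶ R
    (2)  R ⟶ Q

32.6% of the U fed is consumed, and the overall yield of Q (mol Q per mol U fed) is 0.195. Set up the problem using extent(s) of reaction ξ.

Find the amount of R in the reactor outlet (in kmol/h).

Conversion of U: U consumed = 1ξ₁ = 0.326 × 840 → ξ₁ = 273.8 kmol/h.
Yield of Q: 1ξ₂ / 840 = 0.195 → ξ₂ = 163.8 kmol/h.
Outlet amounts (n = n₀ + Σ ν·ξ):
  U: 840 − 1(273.8) = 566.2
  R: 0 + 1(273.8) − 1(163.8) = 110
  Q: 0 + 1(163.8) = 163.8

110 kmol/h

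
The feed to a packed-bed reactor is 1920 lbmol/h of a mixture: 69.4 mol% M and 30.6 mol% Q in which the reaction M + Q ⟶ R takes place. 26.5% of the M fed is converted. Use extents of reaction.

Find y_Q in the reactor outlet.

M reacted = 0.265 × 1332 = 353.1 lbmol/h; ν_M = −1, so ξ = 353.1/1 = 353.1 lbmol/h.
Outlet amounts (n = n₀ + ν ξ):
  M: 1332 − 1(353.1) = 979.4
  Q: 587.5 − 1(353.1) = 234.4
  R: 0 + 1(353.1) = 353.1
Total out = 1567 lbmol/h; y_Q = 234.4 / 1567 = 0.1496.

0.15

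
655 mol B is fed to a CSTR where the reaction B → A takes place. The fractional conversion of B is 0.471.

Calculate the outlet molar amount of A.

309 mol

B reacted = 0.471 × 655 = 308.5 mol; ν_B = −1, so ξ = 308.5/1 = 308.5 mol.
Outlet amounts (n = n₀ + ν ξ):
  B: 655 − 1(308.5) = 346.5
  A: 0 + 1(308.5) = 308.5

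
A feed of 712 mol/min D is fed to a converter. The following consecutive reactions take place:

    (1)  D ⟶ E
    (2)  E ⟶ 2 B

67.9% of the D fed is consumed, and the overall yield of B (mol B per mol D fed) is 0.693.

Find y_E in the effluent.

Conversion of D: D consumed = 1ξ₁ = 0.679 × 712 → ξ₁ = 483.4 mol/min.
Yield of B: 2ξ₂ / 712 = 0.693 → ξ₂ = 246.7 mol/min.
Outlet amounts (n = n₀ + Σ ν·ξ):
  D: 712 − 1(483.4) = 228.6
  E: 0 + 1(483.4) − 1(246.7) = 236.7
  B: 0 + 2(246.7) = 493.4
Total out = 958.7 mol/min; y_E = 236.7 / 958.7 = 0.2469.

0.247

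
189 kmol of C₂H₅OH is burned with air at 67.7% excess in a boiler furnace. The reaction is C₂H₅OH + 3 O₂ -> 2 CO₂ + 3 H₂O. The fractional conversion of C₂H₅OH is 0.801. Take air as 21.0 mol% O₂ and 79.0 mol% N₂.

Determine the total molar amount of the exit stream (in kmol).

4870 kmol

Stoichiometric O₂ = 3 × 189 = 567 kmol; O₂ fed = 567 × 1.677 = 950.9 kmol.
N₂ fed = 950.9 × 79/21 = 3577 kmol.
Fuel reacted = 0.801 × 189 → ξ = 151.4 kmol.
Outlet (n = n₀ + ν ξ):
  C₂H₅OH: 189 − 1(151.4) = 37.61
  O₂: 950.9 − 3(151.4) = 496.7
  N₂: 3577 (inert)
  CO₂: 0 + 2(151.4) = 302.8
  H₂O: 0 + 3(151.4) = 454.2
Total out = 37.61 + 496.7 + 3577 + 302.8 + 454.2 = 4868 kmol.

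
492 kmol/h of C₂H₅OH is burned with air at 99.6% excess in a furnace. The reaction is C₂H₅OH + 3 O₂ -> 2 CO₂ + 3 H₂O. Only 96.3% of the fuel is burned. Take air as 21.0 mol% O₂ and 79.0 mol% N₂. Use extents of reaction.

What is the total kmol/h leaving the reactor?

Stoichiometric O₂ = 3 × 492 = 1476 kmol/h; O₂ fed = 1476 × 1.996 = 2946 kmol/h.
N₂ fed = 2946 × 79/21 = 11080 kmol/h.
Fuel reacted = 0.963 × 492 → ξ = 473.8 kmol/h.
Outlet (n = n₀ + ν ξ):
  C₂H₅OH: 492 − 1(473.8) = 18.2
  O₂: 2946 − 3(473.8) = 1525
  N₂: 11080 (inert)
  CO₂: 0 + 2(473.8) = 947.6
  H₂O: 0 + 3(473.8) = 1421
Total out = 18.2 + 1525 + 11080 + 947.6 + 1421 = 14990 kmol/h.

15000 kmol/h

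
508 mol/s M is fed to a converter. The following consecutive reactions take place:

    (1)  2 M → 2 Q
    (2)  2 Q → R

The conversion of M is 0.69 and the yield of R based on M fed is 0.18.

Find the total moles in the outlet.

417 mol/s

Conversion of M: M consumed = 2ξ₁ = 0.69 × 508 → ξ₁ = 175.3 mol/s.
Yield of R: 1ξ₂ / 508 = 0.18 → ξ₂ = 91.44 mol/s.
Outlet amounts (n = n₀ + Σ ν·ξ):
  M: 508 − 2(175.3) = 157.5
  Q: 0 + 2(175.3) − 2(91.44) = 167.6
  R: 0 + 1(91.44) = 91.44
Total out = 157.5 + 167.6 + 91.44 = 416.6 mol/s.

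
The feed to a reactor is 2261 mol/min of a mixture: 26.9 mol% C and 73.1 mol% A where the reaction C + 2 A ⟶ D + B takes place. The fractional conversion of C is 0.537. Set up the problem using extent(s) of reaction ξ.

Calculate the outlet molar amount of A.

C reacted = 0.537 × 608.2 = 326.6 mol/min; ν_C = −1, so ξ = 326.6/1 = 326.6 mol/min.
Outlet amounts (n = n₀ + ν ξ):
  C: 608.2 − 1(326.6) = 281.6
  A: 1653 − 2(326.6) = 999.6
  D: 0 + 1(326.6) = 326.6
  B: 0 + 1(326.6) = 326.6

1000 mol/min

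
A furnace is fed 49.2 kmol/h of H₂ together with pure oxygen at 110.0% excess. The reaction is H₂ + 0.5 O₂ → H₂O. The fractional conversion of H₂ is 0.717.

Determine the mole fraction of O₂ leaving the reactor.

0.409

Stoichiometric O₂ = 0.5 × 49.2 = 24.6 kmol/h; O₂ fed = 24.6 × 2.100 = 51.66 kmol/h.
Fuel reacted = 0.717 × 49.2 → ξ = 35.28 kmol/h.
Outlet (n = n₀ + ν ξ):
  H₂: 49.2 − 1(35.28) = 13.92
  O₂: 51.66 − 0.5(35.28) = 34.02
  H₂O: 0 + 1(35.28) = 35.28
Total out = 83.22 kmol/h; y_O₂ = 34.02 / 83.22 = 0.4088.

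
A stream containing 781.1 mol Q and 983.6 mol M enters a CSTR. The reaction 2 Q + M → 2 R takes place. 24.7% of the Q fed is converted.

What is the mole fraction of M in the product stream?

Q reacted = 0.247 × 781.1 = 192.9 mol; ν_Q = −2, so ξ = 192.9/2 = 96.47 mol.
Outlet amounts (n = n₀ + ν ξ):
  Q: 781.1 − 2(96.47) = 588.2
  M: 983.6 − 1(96.47) = 887.1
  R: 0 + 2(96.47) = 192.9
Total out = 1668 mol; y_M = 887.1 / 1668 = 0.5318.

0.532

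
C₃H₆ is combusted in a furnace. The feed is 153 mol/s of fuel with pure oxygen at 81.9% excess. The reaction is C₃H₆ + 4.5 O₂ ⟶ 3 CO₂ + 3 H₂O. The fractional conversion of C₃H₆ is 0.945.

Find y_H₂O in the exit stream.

0.294

Stoichiometric O₂ = 4.5 × 153 = 688.5 mol/s; O₂ fed = 688.5 × 1.819 = 1252 mol/s.
Fuel reacted = 0.945 × 153 → ξ = 144.6 mol/s.
Outlet (n = n₀ + ν ξ):
  C₃H₆: 153 − 1(144.6) = 8.415
  O₂: 1252 − 4.5(144.6) = 601.7
  CO₂: 0 + 3(144.6) = 433.8
  H₂O: 0 + 3(144.6) = 433.8
Total out = 1478 mol/s; y_H₂O = 433.8 / 1478 = 0.2935.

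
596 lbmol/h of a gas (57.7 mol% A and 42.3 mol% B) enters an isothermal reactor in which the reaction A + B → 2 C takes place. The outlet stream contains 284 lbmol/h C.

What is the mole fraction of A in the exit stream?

For C: n = n₀ + 2ξ → 284 = 0 + 2ξ, giving ξ = 142 lbmol/h.
Outlet amounts (n = n₀ + ν ξ):
  A: 343.9 − 1(142) = 201.9
  B: 252.1 − 1(142) = 110.1
  C: 0 + 2(142) = 284
Total out = 596 lbmol/h; y_A = 201.9 / 596 = 0.3387.

0.339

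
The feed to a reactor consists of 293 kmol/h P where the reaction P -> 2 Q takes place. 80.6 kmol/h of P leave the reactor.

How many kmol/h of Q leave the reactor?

For P: n = n₀ − 1ξ → 80.6 = 293 − 1ξ, giving ξ = 212.4 kmol/h.
Outlet amounts (n = n₀ + ν ξ):
  P: 293 − 1(212.4) = 80.6
  Q: 0 + 2(212.4) = 424.8

425 kmol/h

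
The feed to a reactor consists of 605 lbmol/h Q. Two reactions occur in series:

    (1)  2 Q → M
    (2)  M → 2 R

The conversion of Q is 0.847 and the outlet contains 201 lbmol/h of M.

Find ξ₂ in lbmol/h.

Conversion of Q: Q consumed = 2ξ₁ = 0.847 × 605 → ξ₁ = 256.2 lbmol/h.
M balance: n_M = 0 + 1ξ₁ − 1ξ₂ = 201 → ξ₂ = (1·256.2 − 201)/1 = 55.22 lbmol/h.
Outlet amounts (n = n₀ + Σ ν·ξ):
  Q: 605 − 2(256.2) = 92.57
  M: 0 + 1(256.2) − 1(55.22) = 201
  R: 0 + 2(55.22) = 110.4

ξ₂ = 55.2 lbmol/h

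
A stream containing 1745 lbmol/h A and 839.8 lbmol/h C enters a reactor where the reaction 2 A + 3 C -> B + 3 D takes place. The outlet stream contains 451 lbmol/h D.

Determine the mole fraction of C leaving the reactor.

0.16

For D: n = n₀ + 3ξ → 451 = 0 + 3ξ, giving ξ = 150.3 lbmol/h.
Outlet amounts (n = n₀ + ν ξ):
  A: 1745 − 2(150.3) = 1444
  C: 839.8 − 3(150.3) = 388.8
  B: 0 + 1(150.3) = 150.3
  D: 0 + 3(150.3) = 451
Total out = 2434 lbmol/h; y_C = 388.8 / 2434 = 0.1597.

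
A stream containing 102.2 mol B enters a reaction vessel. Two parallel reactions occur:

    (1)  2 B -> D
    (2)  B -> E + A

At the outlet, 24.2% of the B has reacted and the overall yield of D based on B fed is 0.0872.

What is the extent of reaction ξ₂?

ξ₂ = 6.91 mol

Yield of D: 1ξ₁ / 102.2 = 0.0872 → ξ₁ = 8.912 mol.
Conversion of B: 2ξ₁ + 1ξ₂ = 0.242 × 102.2 = 24.73 → ξ₂ = 6.909 mol.
Outlet amounts (n = n₀ + Σ ν·ξ):
  B: 102.2 − 2(8.912) − 1(6.909) = 77.47
  D: 0 + 1(8.912) = 8.912
  E: 0 + 1(6.909) = 6.909
  A: 0 + 1(6.909) = 6.909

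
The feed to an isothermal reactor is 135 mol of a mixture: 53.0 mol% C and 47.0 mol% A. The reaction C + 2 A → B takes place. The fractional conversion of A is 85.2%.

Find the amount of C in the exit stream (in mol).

44.5 mol

A reacted = 0.852 × 63.45 = 54.06 mol; ν_A = −2, so ξ = 54.06/2 = 27.03 mol.
Outlet amounts (n = n₀ + ν ξ):
  C: 71.55 − 1(27.03) = 44.52
  A: 63.45 − 2(27.03) = 9.391
  B: 0 + 1(27.03) = 27.03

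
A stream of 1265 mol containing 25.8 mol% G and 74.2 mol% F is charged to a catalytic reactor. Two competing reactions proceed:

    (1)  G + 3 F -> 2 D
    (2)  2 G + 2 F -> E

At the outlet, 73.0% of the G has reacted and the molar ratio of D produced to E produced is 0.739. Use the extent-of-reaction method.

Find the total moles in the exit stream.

889 mol

Conversion of G: G consumed = 0.73 × 326.4 = 238.3 mol = 1ξ₁ + 2ξ₂.
Selectivity: 2ξ₁ / (1ξ₂) = 0.739 → ξ₁ = 0.3695 ξ₂.
Substitute: (1·0.3695 + 2) ξ₂ = 238.3 → ξ₂ = 100.5 mol, ξ₁ = 37.15 mol.
Outlet amounts (n = n₀ + Σ ν·ξ):
  G: 326.4 − 1(37.15) − 2(100.5) = 88.12
  F: 938.6 − 3(37.15) − 2(100.5) = 626.1
  D: 0 + 2(37.15) = 74.31
  E: 0 + 1(100.5) = 100.5
Total out = 88.12 + 626.1 + 74.31 + 100.5 = 889 mol.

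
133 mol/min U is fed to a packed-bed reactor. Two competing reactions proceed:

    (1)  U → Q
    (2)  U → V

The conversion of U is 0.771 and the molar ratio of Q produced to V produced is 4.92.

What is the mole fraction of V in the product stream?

Conversion of U: U consumed = 0.771 × 133 = 102.5 mol/min = 1ξ₁ + 1ξ₂.
Selectivity: 1ξ₁ / (1ξ₂) = 4.92 → ξ₁ = 4.92 ξ₂.
Substitute: (1·4.92 + 1) ξ₂ = 102.5 → ξ₂ = 17.32 mol/min, ξ₁ = 85.22 mol/min.
Outlet amounts (n = n₀ + Σ ν·ξ):
  U: 133 − 1(85.22) − 1(17.32) = 30.46
  Q: 0 + 1(85.22) = 85.22
  V: 0 + 1(17.32) = 17.32
Total out = 133 mol/min; y_V = 17.32 / 133 = 0.1302.

0.13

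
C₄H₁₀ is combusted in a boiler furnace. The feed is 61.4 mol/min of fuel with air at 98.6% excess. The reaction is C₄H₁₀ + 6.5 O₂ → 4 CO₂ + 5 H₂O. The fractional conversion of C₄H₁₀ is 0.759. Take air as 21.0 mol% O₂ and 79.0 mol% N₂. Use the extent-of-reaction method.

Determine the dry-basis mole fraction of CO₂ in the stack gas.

Stoichiometric O₂ = 6.5 × 61.4 = 399.1 mol/min; O₂ fed = 399.1 × 1.986 = 792.6 mol/min.
N₂ fed = 792.6 × 79/21 = 2982 mol/min.
Fuel reacted = 0.759 × 61.4 → ξ = 46.6 mol/min.
Outlet (n = n₀ + ν ξ):
  C₄H₁₀: 61.4 − 1(46.6) = 14.8
  O₂: 792.6 − 6.5(46.6) = 489.7
  N₂: 2982 (inert)
  CO₂: 0 + 4(46.6) = 186.4
  H₂O: 0 + 5(46.6) = 233
Dry total = 3673 mol/min; y_CO₂ (dry) = 186.4 / 3673 = 0.05076.

0.0508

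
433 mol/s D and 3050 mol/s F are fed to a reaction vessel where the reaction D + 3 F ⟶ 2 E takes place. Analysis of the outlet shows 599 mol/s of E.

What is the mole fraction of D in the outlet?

0.0463

For E: n = n₀ + 2ξ → 599 = 0 + 2ξ, giving ξ = 299.5 mol/s.
Outlet amounts (n = n₀ + ν ξ):
  D: 433 − 1(299.5) = 133.5
  F: 3050 − 3(299.5) = 2152
  E: 0 + 2(299.5) = 599
Total out = 2884 mol/s; y_D = 133.5 / 2884 = 0.04629.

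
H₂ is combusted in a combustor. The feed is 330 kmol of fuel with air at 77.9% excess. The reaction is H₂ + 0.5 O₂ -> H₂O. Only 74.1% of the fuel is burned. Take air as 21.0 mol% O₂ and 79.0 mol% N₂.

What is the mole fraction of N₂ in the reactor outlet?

0.688

Stoichiometric O₂ = 0.5 × 330 = 165 kmol; O₂ fed = 165 × 1.779 = 293.5 kmol.
N₂ fed = 293.5 × 79/21 = 1104 kmol.
Fuel reacted = 0.741 × 330 → ξ = 244.5 kmol.
Outlet (n = n₀ + ν ξ):
  H₂: 330 − 1(244.5) = 85.47
  O₂: 293.5 − 0.5(244.5) = 171.3
  N₂: 1104 (inert)
  H₂O: 0 + 1(244.5) = 244.5
Total out = 1606 kmol; y_N₂ = 1104 / 1606 = 0.6878.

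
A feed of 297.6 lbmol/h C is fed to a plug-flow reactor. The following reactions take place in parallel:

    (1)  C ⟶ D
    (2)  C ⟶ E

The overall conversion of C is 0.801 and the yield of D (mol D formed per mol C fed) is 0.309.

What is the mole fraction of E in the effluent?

0.492

Yield of D: 1ξ₁ / 297.6 = 0.309 → ξ₁ = 91.96 lbmol/h.
Conversion of C: 1ξ₁ + 1ξ₂ = 0.801 × 297.6 = 238.4 → ξ₂ = 146.4 lbmol/h.
Outlet amounts (n = n₀ + Σ ν·ξ):
  C: 297.6 − 1(91.96) − 1(146.4) = 59.22
  D: 0 + 1(91.96) = 91.96
  E: 0 + 1(146.4) = 146.4
Total out = 297.6 lbmol/h; y_E = 146.4 / 297.6 = 0.492.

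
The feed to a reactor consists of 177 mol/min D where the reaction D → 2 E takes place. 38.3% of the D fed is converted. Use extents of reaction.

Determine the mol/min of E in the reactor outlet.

136 mol/min

D reacted = 0.383 × 177 = 67.79 mol/min; ν_D = −1, so ξ = 67.79/1 = 67.79 mol/min.
Outlet amounts (n = n₀ + ν ξ):
  D: 177 − 1(67.79) = 109.2
  E: 0 + 2(67.79) = 135.6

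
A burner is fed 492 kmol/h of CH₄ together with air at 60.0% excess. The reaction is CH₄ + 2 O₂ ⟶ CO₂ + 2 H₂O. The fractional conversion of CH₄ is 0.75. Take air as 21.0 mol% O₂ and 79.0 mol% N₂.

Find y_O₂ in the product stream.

0.105

Stoichiometric O₂ = 2 × 492 = 984 kmol/h; O₂ fed = 984 × 1.600 = 1574 kmol/h.
N₂ fed = 1574 × 79/21 = 5923 kmol/h.
Fuel reacted = 0.75 × 492 → ξ = 369 kmol/h.
Outlet (n = n₀ + ν ξ):
  CH₄: 492 − 1(369) = 123
  O₂: 1574 − 2(369) = 836.4
  N₂: 5923 (inert)
  CO₂: 0 + 1(369) = 369
  H₂O: 0 + 2(369) = 738
Total out = 7989 kmol/h; y_O₂ = 836.4 / 7989 = 0.1047.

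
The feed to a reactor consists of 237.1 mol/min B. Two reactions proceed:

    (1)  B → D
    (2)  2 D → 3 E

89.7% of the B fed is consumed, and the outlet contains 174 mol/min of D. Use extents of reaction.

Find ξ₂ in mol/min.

ξ₂ = 19.3 mol/min

Conversion of B: B consumed = 1ξ₁ = 0.897 × 237.1 → ξ₁ = 212.7 mol/min.
D balance: n_D = 0 + 1ξ₁ − 2ξ₂ = 174 → ξ₂ = (1·212.7 − 174)/2 = 19.34 mol/min.
Outlet amounts (n = n₀ + Σ ν·ξ):
  B: 237.1 − 1(212.7) = 24.42
  D: 0 + 1(212.7) − 2(19.34) = 174
  E: 0 + 3(19.34) = 58.02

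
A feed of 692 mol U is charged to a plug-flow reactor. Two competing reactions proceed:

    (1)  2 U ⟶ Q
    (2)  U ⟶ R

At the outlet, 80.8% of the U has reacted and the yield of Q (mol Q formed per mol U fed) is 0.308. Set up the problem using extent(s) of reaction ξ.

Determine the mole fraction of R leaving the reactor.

0.277

Yield of Q: 1ξ₁ / 692 = 0.308 → ξ₁ = 213.1 mol.
Conversion of U: 2ξ₁ + 1ξ₂ = 0.808 × 692 = 559.1 → ξ₂ = 132.9 mol.
Outlet amounts (n = n₀ + Σ ν·ξ):
  U: 692 − 2(213.1) − 1(132.9) = 132.9
  Q: 0 + 1(213.1) = 213.1
  R: 0 + 1(132.9) = 132.9
Total out = 478.9 mol; y_R = 132.9 / 478.9 = 0.2775.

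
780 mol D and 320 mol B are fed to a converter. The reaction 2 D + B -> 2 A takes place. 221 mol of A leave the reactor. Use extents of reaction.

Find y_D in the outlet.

For A: n = n₀ + 2ξ → 221 = 0 + 2ξ, giving ξ = 110.5 mol.
Outlet amounts (n = n₀ + ν ξ):
  D: 780 − 2(110.5) = 559
  B: 320 − 1(110.5) = 209.5
  A: 0 + 2(110.5) = 221
Total out = 989.5 mol; y_D = 559 / 989.5 = 0.5649.

0.565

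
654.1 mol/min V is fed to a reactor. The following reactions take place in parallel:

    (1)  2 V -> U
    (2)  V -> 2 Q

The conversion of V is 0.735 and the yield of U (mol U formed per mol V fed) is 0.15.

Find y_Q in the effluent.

0.677

Yield of U: 1ξ₁ / 654.1 = 0.15 → ξ₁ = 98.11 mol/min.
Conversion of V: 2ξ₁ + 1ξ₂ = 0.735 × 654.1 = 480.8 → ξ₂ = 284.5 mol/min.
Outlet amounts (n = n₀ + Σ ν·ξ):
  V: 654.1 − 2(98.11) − 1(284.5) = 173.3
  U: 0 + 1(98.11) = 98.11
  Q: 0 + 2(284.5) = 569.1
Total out = 840.5 mol/min; y_Q = 569.1 / 840.5 = 0.677.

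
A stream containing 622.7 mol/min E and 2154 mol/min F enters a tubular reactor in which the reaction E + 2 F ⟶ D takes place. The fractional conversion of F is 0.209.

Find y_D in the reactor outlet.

0.0968

F reacted = 0.209 × 2154 = 450.2 mol/min; ν_F = −2, so ξ = 450.2/2 = 225.1 mol/min.
Outlet amounts (n = n₀ + ν ξ):
  E: 622.7 − 1(225.1) = 397.6
  F: 2154 − 2(225.1) = 1704
  D: 0 + 1(225.1) = 225.1
Total out = 2327 mol/min; y_D = 225.1 / 2327 = 0.09675.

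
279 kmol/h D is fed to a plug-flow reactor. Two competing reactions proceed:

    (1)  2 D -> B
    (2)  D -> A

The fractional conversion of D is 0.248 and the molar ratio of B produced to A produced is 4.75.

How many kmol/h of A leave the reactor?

Conversion of D: D consumed = 0.248 × 279 = 69.19 kmol/h = 2ξ₁ + 1ξ₂.
Selectivity: 1ξ₁ / (1ξ₂) = 4.75 → ξ₁ = 4.75 ξ₂.
Substitute: (2·4.75 + 1) ξ₂ = 69.19 → ξ₂ = 6.59 kmol/h, ξ₁ = 31.3 kmol/h.
Outlet amounts (n = n₀ + Σ ν·ξ):
  D: 279 − 2(31.3) − 1(6.59) = 209.8
  B: 0 + 1(31.3) = 31.3
  A: 0 + 1(6.59) = 6.59

6.59 kmol/h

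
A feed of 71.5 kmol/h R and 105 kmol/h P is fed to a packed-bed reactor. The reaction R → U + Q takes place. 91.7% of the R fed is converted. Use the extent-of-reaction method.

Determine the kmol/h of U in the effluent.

65.6 kmol/h

R reacted = 0.917 × 71.5 = 65.57 kmol/h; ν_R = −1, so ξ = 65.57/1 = 65.57 kmol/h.
Outlet amounts (n = n₀ + ν ξ):
  R: 71.5 − 1(65.57) = 5.934
  U: 0 + 1(65.57) = 65.57
  Q: 0 + 1(65.57) = 65.57
  P: 105 (inert)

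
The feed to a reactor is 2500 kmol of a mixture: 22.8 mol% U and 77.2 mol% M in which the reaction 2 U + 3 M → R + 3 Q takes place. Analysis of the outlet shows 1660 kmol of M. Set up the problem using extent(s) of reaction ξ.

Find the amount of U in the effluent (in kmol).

For M: n = n₀ − 3ξ → 1660 = 1930 − 3ξ, giving ξ = 90 kmol.
Outlet amounts (n = n₀ + ν ξ):
  U: 570 − 2(90) = 390
  M: 1930 − 3(90) = 1660
  R: 0 + 1(90) = 90
  Q: 0 + 3(90) = 270

390 kmol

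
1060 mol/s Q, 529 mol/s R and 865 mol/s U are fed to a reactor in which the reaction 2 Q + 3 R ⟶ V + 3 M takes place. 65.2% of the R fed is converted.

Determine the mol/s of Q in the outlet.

830 mol/s

R reacted = 0.652 × 529 = 344.9 mol/s; ν_R = −3, so ξ = 344.9/3 = 115 mol/s.
Outlet amounts (n = n₀ + ν ξ):
  Q: 1060 − 2(115) = 830.1
  R: 529 − 3(115) = 184.1
  V: 0 + 1(115) = 115
  M: 0 + 3(115) = 344.9
  U: 865 (inert)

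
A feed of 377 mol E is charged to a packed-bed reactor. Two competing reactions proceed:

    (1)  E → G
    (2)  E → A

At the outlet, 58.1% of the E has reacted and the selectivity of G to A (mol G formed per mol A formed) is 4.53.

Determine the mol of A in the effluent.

Conversion of E: E consumed = 0.581 × 377 = 219 mol = 1ξ₁ + 1ξ₂.
Selectivity: 1ξ₁ / (1ξ₂) = 4.53 → ξ₁ = 4.53 ξ₂.
Substitute: (1·4.53 + 1) ξ₂ = 219 → ξ₂ = 39.61 mol, ξ₁ = 179.4 mol.
Outlet amounts (n = n₀ + Σ ν·ξ):
  E: 377 − 1(179.4) − 1(39.61) = 158
  G: 0 + 1(179.4) = 179.4
  A: 0 + 1(39.61) = 39.61

39.6 mol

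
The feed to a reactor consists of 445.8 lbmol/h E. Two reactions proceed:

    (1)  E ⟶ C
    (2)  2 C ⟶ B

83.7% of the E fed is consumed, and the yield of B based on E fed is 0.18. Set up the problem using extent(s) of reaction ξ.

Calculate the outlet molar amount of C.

Conversion of E: E consumed = 1ξ₁ = 0.837 × 445.8 → ξ₁ = 373.1 lbmol/h.
Yield of B: 1ξ₂ / 445.8 = 0.18 → ξ₂ = 80.24 lbmol/h.
Outlet amounts (n = n₀ + Σ ν·ξ):
  E: 445.8 − 1(373.1) = 72.67
  C: 0 + 1(373.1) − 2(80.24) = 212.6
  B: 0 + 1(80.24) = 80.24

213 lbmol/h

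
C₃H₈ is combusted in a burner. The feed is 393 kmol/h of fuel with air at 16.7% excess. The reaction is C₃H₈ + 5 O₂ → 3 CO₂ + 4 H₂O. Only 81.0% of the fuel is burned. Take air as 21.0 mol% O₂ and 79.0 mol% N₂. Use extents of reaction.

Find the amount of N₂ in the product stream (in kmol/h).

Stoichiometric O₂ = 5 × 393 = 1965 kmol/h; O₂ fed = 1965 × 1.167 = 2293 kmol/h.
N₂ fed = 2293 × 79/21 = 8627 kmol/h.
Fuel reacted = 0.81 × 393 → ξ = 318.3 kmol/h.
Outlet (n = n₀ + ν ξ):
  C₃H₈: 393 − 1(318.3) = 74.67
  O₂: 2293 − 5(318.3) = 701.5
  N₂: 8627 (inert)
  CO₂: 0 + 3(318.3) = 955
  H₂O: 0 + 4(318.3) = 1273

8630 kmol/h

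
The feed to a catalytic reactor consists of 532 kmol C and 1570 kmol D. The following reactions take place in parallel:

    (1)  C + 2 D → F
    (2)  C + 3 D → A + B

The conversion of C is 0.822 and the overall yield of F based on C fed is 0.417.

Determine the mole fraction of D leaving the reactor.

Yield of F: 1ξ₁ / 532 = 0.417 → ξ₁ = 221.8 kmol.
Conversion of C: 1ξ₁ + 1ξ₂ = 0.822 × 532 = 437.3 → ξ₂ = 215.5 kmol.
Outlet amounts (n = n₀ + Σ ν·ξ):
  C: 532 − 1(221.8) − 1(215.5) = 94.7
  D: 1570 − 2(221.8) − 3(215.5) = 479.9
  F: 0 + 1(221.8) = 221.8
  A: 0 + 1(215.5) = 215.5
  B: 0 + 1(215.5) = 215.5
Total out = 1227 kmol; y_D = 479.9 / 1227 = 0.391.

0.391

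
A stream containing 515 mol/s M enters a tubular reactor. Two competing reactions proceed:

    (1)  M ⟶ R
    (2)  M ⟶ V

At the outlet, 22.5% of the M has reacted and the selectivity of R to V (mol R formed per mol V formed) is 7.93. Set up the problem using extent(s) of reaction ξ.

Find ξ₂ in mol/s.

Conversion of M: M consumed = 0.225 × 515 = 115.9 mol/s = 1ξ₁ + 1ξ₂.
Selectivity: 1ξ₁ / (1ξ₂) = 7.93 → ξ₁ = 7.93 ξ₂.
Substitute: (1·7.93 + 1) ξ₂ = 115.9 → ξ₂ = 12.98 mol/s, ξ₁ = 102.9 mol/s.
Outlet amounts (n = n₀ + Σ ν·ξ):
  M: 515 − 1(102.9) − 1(12.98) = 399.1
  R: 0 + 1(102.9) = 102.9
  V: 0 + 1(12.98) = 12.98

ξ₂ = 13 mol/s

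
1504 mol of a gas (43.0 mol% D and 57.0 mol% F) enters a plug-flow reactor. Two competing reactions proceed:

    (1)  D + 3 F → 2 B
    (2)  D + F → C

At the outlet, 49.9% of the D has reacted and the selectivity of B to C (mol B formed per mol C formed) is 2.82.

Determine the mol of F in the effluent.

Conversion of D: D consumed = 0.499 × 646.7 = 322.7 mol = 1ξ₁ + 1ξ₂.
Selectivity: 2ξ₁ / (1ξ₂) = 2.82 → ξ₁ = 1.41 ξ₂.
Substitute: (1·1.41 + 1) ξ₂ = 322.7 → ξ₂ = 133.9 mol, ξ₁ = 188.8 mol.
Outlet amounts (n = n₀ + Σ ν·ξ):
  D: 646.7 − 1(188.8) − 1(133.9) = 324
  F: 857.3 − 3(188.8) − 1(133.9) = 157
  B: 0 + 2(188.8) = 377.6
  C: 0 + 1(133.9) = 133.9

157 mol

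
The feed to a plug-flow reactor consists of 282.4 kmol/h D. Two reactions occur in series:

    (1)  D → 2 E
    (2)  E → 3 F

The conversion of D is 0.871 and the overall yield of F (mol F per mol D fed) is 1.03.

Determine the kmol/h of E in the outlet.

395 kmol/h

Conversion of D: D consumed = 1ξ₁ = 0.871 × 282.4 → ξ₁ = 246 kmol/h.
Yield of F: 3ξ₂ / 282.4 = 1.03 → ξ₂ = 96.96 kmol/h.
Outlet amounts (n = n₀ + Σ ν·ξ):
  D: 282.4 − 1(246) = 36.43
  E: 0 + 2(246) − 1(96.96) = 395
  F: 0 + 3(96.96) = 290.9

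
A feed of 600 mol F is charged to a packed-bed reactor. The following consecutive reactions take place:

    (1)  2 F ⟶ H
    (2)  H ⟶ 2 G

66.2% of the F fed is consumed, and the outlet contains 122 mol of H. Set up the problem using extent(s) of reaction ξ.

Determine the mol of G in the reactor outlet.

Conversion of F: F consumed = 2ξ₁ = 0.662 × 600 → ξ₁ = 198.6 mol.
H balance: n_H = 0 + 1ξ₁ − 1ξ₂ = 122 → ξ₂ = (1·198.6 − 122)/1 = 76.6 mol.
Outlet amounts (n = n₀ + Σ ν·ξ):
  F: 600 − 2(198.6) = 202.8
  H: 0 + 1(198.6) − 1(76.6) = 122
  G: 0 + 2(76.6) = 153.2

153 mol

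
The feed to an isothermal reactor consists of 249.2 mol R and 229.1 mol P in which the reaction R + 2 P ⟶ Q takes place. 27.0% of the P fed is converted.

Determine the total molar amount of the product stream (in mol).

416 mol

P reacted = 0.27 × 229.1 = 61.86 mol; ν_P = −2, so ξ = 61.86/2 = 30.93 mol.
Outlet amounts (n = n₀ + ν ξ):
  R: 249.2 − 1(30.93) = 218.3
  P: 229.1 − 2(30.93) = 167.2
  Q: 0 + 1(30.93) = 30.93
Total out = 218.3 + 167.2 + 30.93 = 416.4 mol.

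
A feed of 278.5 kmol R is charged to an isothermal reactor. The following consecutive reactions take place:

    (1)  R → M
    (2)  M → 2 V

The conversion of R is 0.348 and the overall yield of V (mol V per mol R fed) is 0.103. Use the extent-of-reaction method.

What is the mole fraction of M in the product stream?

Conversion of R: R consumed = 1ξ₁ = 0.348 × 278.5 → ξ₁ = 96.92 kmol.
Yield of V: 2ξ₂ / 278.5 = 0.103 → ξ₂ = 14.34 kmol.
Outlet amounts (n = n₀ + Σ ν·ξ):
  R: 278.5 − 1(96.92) = 181.6
  M: 0 + 1(96.92) − 1(14.34) = 82.58
  V: 0 + 2(14.34) = 28.69
Total out = 292.8 kmol; y_M = 82.58 / 292.8 = 0.282.

0.282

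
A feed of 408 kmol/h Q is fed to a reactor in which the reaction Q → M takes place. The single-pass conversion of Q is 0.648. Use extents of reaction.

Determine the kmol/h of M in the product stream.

Q reacted = 0.648 × 408 = 264.4 kmol/h; ν_Q = −1, so ξ = 264.4/1 = 264.4 kmol/h.
Outlet amounts (n = n₀ + ν ξ):
  Q: 408 − 1(264.4) = 143.6
  M: 0 + 1(264.4) = 264.4

264 kmol/h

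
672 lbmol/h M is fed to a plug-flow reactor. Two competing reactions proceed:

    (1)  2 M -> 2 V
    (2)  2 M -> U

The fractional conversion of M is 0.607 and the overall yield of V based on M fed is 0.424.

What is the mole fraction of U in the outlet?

Yield of V: 2ξ₁ / 672 = 0.424 → ξ₁ = 142.5 lbmol/h.
Conversion of M: 2ξ₁ + 2ξ₂ = 0.607 × 672 = 407.9 → ξ₂ = 61.49 lbmol/h.
Outlet amounts (n = n₀ + Σ ν·ξ):
  M: 672 − 2(142.5) − 2(61.49) = 264.1
  V: 0 + 2(142.5) = 284.9
  U: 0 + 1(61.49) = 61.49
Total out = 610.5 lbmol/h; y_U = 61.49 / 610.5 = 0.1007.

0.101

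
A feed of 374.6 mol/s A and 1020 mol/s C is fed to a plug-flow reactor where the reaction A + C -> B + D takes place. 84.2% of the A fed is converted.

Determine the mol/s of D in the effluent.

A reacted = 0.842 × 374.6 = 315.4 mol/s; ν_A = −1, so ξ = 315.4/1 = 315.4 mol/s.
Outlet amounts (n = n₀ + ν ξ):
  A: 374.6 − 1(315.4) = 59.19
  C: 1020 − 1(315.4) = 704.6
  B: 0 + 1(315.4) = 315.4
  D: 0 + 1(315.4) = 315.4

315 mol/s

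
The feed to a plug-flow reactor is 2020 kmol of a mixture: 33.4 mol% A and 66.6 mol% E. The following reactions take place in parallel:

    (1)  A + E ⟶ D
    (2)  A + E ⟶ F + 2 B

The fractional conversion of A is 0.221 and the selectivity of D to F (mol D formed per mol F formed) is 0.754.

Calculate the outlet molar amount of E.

1200 kmol

Conversion of A: A consumed = 0.221 × 674.7 = 149.1 kmol = 1ξ₁ + 1ξ₂.
Selectivity: 1ξ₁ / (1ξ₂) = 0.754 → ξ₁ = 0.754 ξ₂.
Substitute: (1·0.754 + 1) ξ₂ = 149.1 → ξ₂ = 85.01 kmol, ξ₁ = 64.1 kmol.
Outlet amounts (n = n₀ + Σ ν·ξ):
  A: 674.7 − 1(64.1) − 1(85.01) = 525.6
  E: 1345 − 1(64.1) − 1(85.01) = 1196
  D: 0 + 1(64.1) = 64.1
  F: 0 + 1(85.01) = 85.01
  B: 0 + 2(85.01) = 170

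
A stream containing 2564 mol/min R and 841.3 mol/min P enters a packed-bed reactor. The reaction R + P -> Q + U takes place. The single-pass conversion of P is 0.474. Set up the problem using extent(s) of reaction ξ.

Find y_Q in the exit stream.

0.117

P reacted = 0.474 × 841.3 = 398.8 mol/min; ν_P = −1, so ξ = 398.8/1 = 398.8 mol/min.
Outlet amounts (n = n₀ + ν ξ):
  R: 2564 − 1(398.8) = 2165
  P: 841.3 − 1(398.8) = 442.5
  Q: 0 + 1(398.8) = 398.8
  U: 0 + 1(398.8) = 398.8
Total out = 3405 mol/min; y_Q = 398.8 / 3405 = 0.1171.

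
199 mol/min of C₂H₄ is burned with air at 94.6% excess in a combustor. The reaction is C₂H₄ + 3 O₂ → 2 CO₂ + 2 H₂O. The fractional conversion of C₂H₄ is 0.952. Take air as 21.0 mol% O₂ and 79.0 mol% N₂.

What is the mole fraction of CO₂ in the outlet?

Stoichiometric O₂ = 3 × 199 = 597 mol/min; O₂ fed = 597 × 1.946 = 1162 mol/min.
N₂ fed = 1162 × 79/21 = 4370 mol/min.
Fuel reacted = 0.952 × 199 → ξ = 189.4 mol/min.
Outlet (n = n₀ + ν ξ):
  C₂H₄: 199 − 1(189.4) = 9.552
  O₂: 1162 − 3(189.4) = 593.4
  N₂: 4370 (inert)
  CO₂: 0 + 2(189.4) = 378.9
  H₂O: 0 + 2(189.4) = 378.9
Total out = 5731 mol/min; y_CO₂ = 378.9 / 5731 = 0.06611.

0.0661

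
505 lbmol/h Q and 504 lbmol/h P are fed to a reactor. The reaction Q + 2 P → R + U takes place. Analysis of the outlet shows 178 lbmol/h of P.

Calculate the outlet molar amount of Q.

342 lbmol/h

For P: n = n₀ − 2ξ → 178 = 504 − 2ξ, giving ξ = 163 lbmol/h.
Outlet amounts (n = n₀ + ν ξ):
  Q: 505 − 1(163) = 342
  P: 504 − 2(163) = 178
  R: 0 + 1(163) = 163
  U: 0 + 1(163) = 163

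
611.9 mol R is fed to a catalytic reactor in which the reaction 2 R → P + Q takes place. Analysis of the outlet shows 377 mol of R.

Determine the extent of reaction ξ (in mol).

For R: n = n₀ − 2ξ → 377 = 611.9 − 2ξ, giving ξ = 117.4 mol.
Outlet amounts (n = n₀ + ν ξ):
  R: 611.9 − 2(117.4) = 377
  P: 0 + 1(117.4) = 117.4
  Q: 0 + 1(117.4) = 117.4

ξ = 117 mol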